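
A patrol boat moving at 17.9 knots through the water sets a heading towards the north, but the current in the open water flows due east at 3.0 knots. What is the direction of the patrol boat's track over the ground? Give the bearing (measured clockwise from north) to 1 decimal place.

Taking east as x and north as y: velocity relative to the water = (0.000, 17.900) knots; the water relative to ground = (3.000, 0.000) knots.
Velocity relative to ground = (0.000, 17.900) + (3.000, 0.000) = (3.000, 17.900) knots.
Bearing = atan2(3.00, 17.90) = 9.51° clockwise from north.

009.5°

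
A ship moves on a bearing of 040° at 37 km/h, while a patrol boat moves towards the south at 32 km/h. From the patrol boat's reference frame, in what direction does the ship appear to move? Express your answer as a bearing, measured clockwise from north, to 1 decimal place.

021.5°

Taking east as x and north as y: ship velocity = (23.783, 28.344) km/h; patrol boat velocity = (0.000, -32.000) km/h.
Velocity of ship relative to patrol boat = (23.783, 28.344) − (0.000, -32.000) = (23.783, 60.344) km/h.
Bearing = atan2(23.78, 60.34) = 21.51° clockwise from north.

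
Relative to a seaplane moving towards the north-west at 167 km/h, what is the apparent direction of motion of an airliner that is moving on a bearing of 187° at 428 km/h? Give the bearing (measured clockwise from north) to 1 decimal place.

Taking east as x and north as y: airliner velocity = (-52.160, -424.810) km/h; seaplane velocity = (-118.087, 118.087) km/h.
Velocity of airliner relative to seaplane = (-52.160, -424.810) − (-118.087, 118.087) = (65.927, -542.897) km/h.
Bearing = atan2(65.93, -542.90) = 173.08° clockwise from north.

173.1°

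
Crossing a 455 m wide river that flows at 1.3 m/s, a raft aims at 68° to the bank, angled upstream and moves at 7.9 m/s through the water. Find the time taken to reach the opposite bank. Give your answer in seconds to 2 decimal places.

The component of the raft's velocity perpendicular to the bank is 7.9 × sin 68° = 7.325 m/s.
The flow acts along the bank and has no component across it.
Time = 455 / 7.325 = 62.118 s.

62.12 s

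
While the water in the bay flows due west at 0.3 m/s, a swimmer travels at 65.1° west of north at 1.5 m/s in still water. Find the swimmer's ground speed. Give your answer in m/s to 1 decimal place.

Taking east as x and north as y: velocity relative to the water = (-1.361, 0.632) m/s; the water relative to ground = (-0.300, 0.000) m/s.
Velocity relative to ground = (-1.361, 0.632) + (-0.300, 0.000) = (-1.661, 0.632) m/s.
Speed = |(-1.661, 0.632)| = 1.777 m/s.

1.8 m/s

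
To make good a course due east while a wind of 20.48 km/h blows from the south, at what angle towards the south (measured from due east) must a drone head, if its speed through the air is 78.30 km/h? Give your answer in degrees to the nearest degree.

15°

The wind pushes perpendicular to the desired track; the heading must have a component into the wind equal to 20.48 km/h: 78.30 sin θ = 20.48.
sin θ = 0.2616, so θ = 15.163°.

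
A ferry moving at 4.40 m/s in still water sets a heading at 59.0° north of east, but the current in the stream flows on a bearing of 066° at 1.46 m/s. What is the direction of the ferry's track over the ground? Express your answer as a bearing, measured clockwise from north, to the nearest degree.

Taking east as x and north as y: velocity relative to the water = (2.266, 3.772) m/s; the water relative to ground = (1.334, 0.594) m/s.
Velocity relative to ground = (2.266, 3.772) + (1.334, 0.594) = (3.600, 4.365) m/s.
Bearing = atan2(3.60, 4.37) = 39.51° clockwise from north.

040°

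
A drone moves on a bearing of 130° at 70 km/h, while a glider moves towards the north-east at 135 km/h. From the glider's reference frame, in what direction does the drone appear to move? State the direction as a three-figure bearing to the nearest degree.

197°

Taking east as x and north as y: drone velocity = (53.623, -44.995) km/h; glider velocity = (95.459, 95.459) km/h.
Velocity of drone relative to glider = (53.623, -44.995) − (95.459, 95.459) = (-41.836, -140.455) km/h.
Bearing = atan2(-41.84, -140.45) = 196.59° clockwise from north.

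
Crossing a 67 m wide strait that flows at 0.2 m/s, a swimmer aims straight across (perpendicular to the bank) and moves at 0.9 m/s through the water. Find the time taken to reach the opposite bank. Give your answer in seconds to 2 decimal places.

74.44 s

The component of the swimmer's velocity perpendicular to the bank is 0.9 m/s.
The current is parallel to the bank, so it does not affect the crossing time.
Time = 67 / 0.900 = 74.444 s.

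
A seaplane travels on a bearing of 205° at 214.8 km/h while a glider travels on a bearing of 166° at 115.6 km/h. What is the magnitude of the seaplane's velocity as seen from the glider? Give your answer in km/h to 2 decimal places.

144.60 km/h

Taking east as x and north as y: seaplane velocity = (-90.778, -194.675) km/h; glider velocity = (27.966, -112.166) km/h.
Velocity of seaplane relative to glider = (-90.778, -194.675) − (27.966, -112.166) = (-118.745, -82.509) km/h.
Magnitude = |(-118.745, -82.509)| = 144.596 km/h.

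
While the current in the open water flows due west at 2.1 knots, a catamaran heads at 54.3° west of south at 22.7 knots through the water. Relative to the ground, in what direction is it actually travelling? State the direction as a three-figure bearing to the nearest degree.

Taking east as x and north as y: velocity relative to the water = (-18.434, -13.246) knots; the water relative to ground = (-2.100, 0.000) knots.
Velocity relative to ground = (-18.434, -13.246) + (-2.100, 0.000) = (-20.534, -13.246) knots.
Bearing = atan2(-20.53, -13.25) = 237.17° clockwise from north.

237°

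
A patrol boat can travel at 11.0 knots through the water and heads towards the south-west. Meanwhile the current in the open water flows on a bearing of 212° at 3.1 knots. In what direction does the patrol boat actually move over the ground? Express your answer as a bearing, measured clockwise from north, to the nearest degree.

Taking east as x and north as y: velocity relative to the water = (-7.778, -7.778) knots; the water relative to ground = (-1.643, -2.629) knots.
Velocity relative to ground = (-7.778, -7.778) + (-1.643, -2.629) = (-9.421, -10.407) knots.
Bearing = atan2(-9.42, -10.41) = 222.15° clockwise from north.

222°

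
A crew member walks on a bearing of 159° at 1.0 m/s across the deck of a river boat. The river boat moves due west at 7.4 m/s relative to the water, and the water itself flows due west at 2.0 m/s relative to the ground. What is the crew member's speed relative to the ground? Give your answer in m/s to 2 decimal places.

In east/north components (m/s): crew member relative to river boat = (0.358, -0.934); river boat relative to water = (-7.400, 0.000); water relative to ground = (-2.000, 0.000).
Sum = (-9.042, -0.934) m/s.
Speed = |(-9.042, -0.934)| = 9.090 m/s.

9.09 m/s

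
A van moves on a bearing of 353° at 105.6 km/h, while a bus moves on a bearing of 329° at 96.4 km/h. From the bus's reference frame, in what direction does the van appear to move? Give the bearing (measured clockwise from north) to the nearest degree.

059°

Taking east as x and north as y: van velocity = (-12.869, 104.813) km/h; bus velocity = (-49.650, 82.631) km/h.
Velocity of van relative to bus = (-12.869, 104.813) − (-49.650, 82.631) = (36.780, 22.182) km/h.
Bearing = atan2(36.78, 22.18) = 58.91° clockwise from north.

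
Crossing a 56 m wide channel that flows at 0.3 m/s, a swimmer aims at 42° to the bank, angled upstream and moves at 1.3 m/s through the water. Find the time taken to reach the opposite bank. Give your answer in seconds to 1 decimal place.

64.4 s

The component of the swimmer's velocity perpendicular to the bank is 1.3 × sin 42° = 0.870 m/s.
Only the cross-stream component determines the crossing time; the current contributes nothing perpendicular to the bank.
Time = 56 / 0.870 = 64.377 s.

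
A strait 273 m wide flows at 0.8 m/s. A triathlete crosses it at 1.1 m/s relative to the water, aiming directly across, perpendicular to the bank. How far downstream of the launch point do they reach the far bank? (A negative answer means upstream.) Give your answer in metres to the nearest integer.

Perpendicular speed = 1.100 m/s; crossing time = 273 / 1.100 = 248.182 s.
Net downstream speed = 0.800 m/s.
Drift = 0.800 × 248.182 = 198.545 m (downstream).

199 m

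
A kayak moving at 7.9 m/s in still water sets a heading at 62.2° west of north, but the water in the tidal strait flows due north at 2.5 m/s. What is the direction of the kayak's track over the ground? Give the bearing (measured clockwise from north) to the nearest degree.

Taking east as x and north as y: velocity relative to the water = (-6.988, 3.684) m/s; the water relative to ground = (0.000, 2.500) m/s.
Velocity relative to ground = (-6.988, 3.684) + (0.000, 2.500) = (-6.988, 6.184) m/s.
Bearing = atan2(-6.99, 6.18) = 311.51° clockwise from north.

312°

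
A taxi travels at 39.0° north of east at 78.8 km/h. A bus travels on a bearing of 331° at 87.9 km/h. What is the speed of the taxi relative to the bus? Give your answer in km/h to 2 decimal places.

Taking east as x and north as y: taxi velocity = (61.239, 49.590) km/h; bus velocity = (-42.615, 76.879) km/h.
Velocity of taxi relative to bus = (61.239, 49.590) − (-42.615, 76.879) = (103.854, -27.289) km/h.
Magnitude = |(103.854, -27.289)| = 107.379 km/h.

107.38 km/h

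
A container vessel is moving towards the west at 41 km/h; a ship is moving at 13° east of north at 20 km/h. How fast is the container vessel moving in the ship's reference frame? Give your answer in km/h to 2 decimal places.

49.50 km/h

Taking east as x and north as y: container vessel velocity = (-41.000, 0.000) km/h; ship velocity = (4.499, 19.487) km/h.
Velocity of container vessel relative to ship = (-41.000, 0.000) − (4.499, 19.487) = (-45.499, -19.487) km/h.
Magnitude = |(-45.499, -19.487)| = 49.497 km/h.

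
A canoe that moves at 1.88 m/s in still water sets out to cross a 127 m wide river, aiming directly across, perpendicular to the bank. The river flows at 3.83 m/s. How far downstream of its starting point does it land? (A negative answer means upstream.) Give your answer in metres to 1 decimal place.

258.7 m

Perpendicular speed = 1.880 m/s; crossing time = 127 / 1.880 = 67.553 s.
Net downstream speed = 3.830 m/s.
Drift = 3.830 × 67.553 = 258.729 m (downstream).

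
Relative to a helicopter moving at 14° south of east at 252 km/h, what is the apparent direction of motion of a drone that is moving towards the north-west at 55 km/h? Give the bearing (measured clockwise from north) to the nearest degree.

Taking east as x and north as y: drone velocity = (-38.891, 38.891) km/h; helicopter velocity = (244.515, -60.964) km/h.
Velocity of drone relative to helicopter = (-38.891, 38.891) − (244.515, -60.964) = (-283.405, 99.855) km/h.
Bearing = atan2(-283.41, 99.86) = 289.41° clockwise from north.

289°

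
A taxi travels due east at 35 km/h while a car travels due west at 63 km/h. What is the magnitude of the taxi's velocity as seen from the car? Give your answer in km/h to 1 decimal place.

Taking east as x and north as y: taxi velocity = (35.000, 0.000) km/h; car velocity = (-63.000, 0.000) km/h.
Velocity of taxi relative to car = (35.000, 0.000) − (-63.000, 0.000) = (98.000, 0.000) km/h.
Magnitude = |(98.000, 0.000)| = 98.000 km/h.

98.0 km/h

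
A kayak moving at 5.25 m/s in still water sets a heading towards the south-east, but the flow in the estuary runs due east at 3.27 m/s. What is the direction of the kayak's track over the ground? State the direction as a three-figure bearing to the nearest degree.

118°

Taking east as x and north as y: velocity relative to the water = (3.712, -3.712) m/s; the water relative to ground = (3.270, 0.000) m/s.
Velocity relative to ground = (3.712, -3.712) + (3.270, 0.000) = (6.982, -3.712) m/s.
Bearing = atan2(6.98, -3.71) = 118.00° clockwise from north.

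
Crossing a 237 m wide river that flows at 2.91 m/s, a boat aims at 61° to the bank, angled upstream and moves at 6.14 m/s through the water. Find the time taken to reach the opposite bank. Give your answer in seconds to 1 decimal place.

44.1 s

The component of the boat's velocity perpendicular to the bank is 6.14 × sin 61° = 5.370 m/s.
The current is parallel to the bank, so it does not affect the crossing time.
Time = 237 / 5.370 = 44.133 s.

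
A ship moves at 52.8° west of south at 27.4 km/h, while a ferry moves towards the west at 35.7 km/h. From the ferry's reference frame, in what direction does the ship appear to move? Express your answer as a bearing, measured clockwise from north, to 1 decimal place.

Taking east as x and north as y: ship velocity = (-21.825, -16.566) km/h; ferry velocity = (-35.700, 0.000) km/h.
Velocity of ship relative to ferry = (-21.825, -16.566) − (-35.700, 0.000) = (13.875, -16.566) km/h.
Bearing = atan2(13.88, -16.57) = 140.05° clockwise from north.

140.1°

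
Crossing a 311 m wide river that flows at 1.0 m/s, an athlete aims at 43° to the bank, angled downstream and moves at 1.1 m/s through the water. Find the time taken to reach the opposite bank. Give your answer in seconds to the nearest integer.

The component of the athlete's velocity perpendicular to the bank is 1.1 × sin 43° = 0.750 m/s.
Only the cross-stream component determines the crossing time; the current contributes nothing perpendicular to the bank.
Time = 311 / 0.750 = 414.557 s.

415 s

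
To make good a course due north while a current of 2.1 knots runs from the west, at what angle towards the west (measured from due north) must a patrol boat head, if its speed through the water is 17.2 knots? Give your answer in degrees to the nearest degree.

The current pushes perpendicular to the desired track; the heading must have a component into the current equal to 2.1 knots: 17.2 sin θ = 2.1.
sin θ = 0.1221, so θ = 7.013°.

7°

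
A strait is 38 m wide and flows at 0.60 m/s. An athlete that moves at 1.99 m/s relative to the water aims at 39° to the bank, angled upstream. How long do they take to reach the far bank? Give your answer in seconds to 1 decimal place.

30.3 s

The component of the athlete's velocity perpendicular to the bank is 1.99 × sin 39° = 1.252 m/s.
The current is parallel to the bank, so it does not affect the crossing time.
Time = 38 / 1.252 = 30.343 s.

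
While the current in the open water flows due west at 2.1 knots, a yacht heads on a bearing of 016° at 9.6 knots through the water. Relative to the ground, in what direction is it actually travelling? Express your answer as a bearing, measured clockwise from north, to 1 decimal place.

Taking east as x and north as y: velocity relative to the water = (2.646, 9.228) knots; the water relative to ground = (-2.100, 0.000) knots.
Velocity relative to ground = (2.646, 9.228) + (-2.100, 0.000) = (0.546, 9.228) knots.
Bearing = atan2(0.55, 9.23) = 3.39° clockwise from north.

003.4°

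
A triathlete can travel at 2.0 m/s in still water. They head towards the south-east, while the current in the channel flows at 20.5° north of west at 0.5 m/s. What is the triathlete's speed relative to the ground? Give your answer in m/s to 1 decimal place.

Taking east as x and north as y: velocity relative to the water = (1.414, -1.414) m/s; the water relative to ground = (-0.468, 0.175) m/s.
Velocity relative to ground = (1.414, -1.414) + (-0.468, 0.175) = (0.946, -1.239) m/s.
Speed = |(0.946, -1.239)| = 1.559 m/s.

1.6 m/s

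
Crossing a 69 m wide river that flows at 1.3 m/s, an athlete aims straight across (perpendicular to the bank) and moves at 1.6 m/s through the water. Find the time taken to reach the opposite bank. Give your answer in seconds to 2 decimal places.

The component of the athlete's velocity perpendicular to the bank is 1.6 m/s.
The current is parallel to the bank, so it does not affect the crossing time.
Time = 69 / 1.600 = 43.125 s.

43.13 s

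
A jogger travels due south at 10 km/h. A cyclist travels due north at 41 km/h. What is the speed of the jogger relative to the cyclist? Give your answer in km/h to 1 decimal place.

Taking east as x and north as y: jogger velocity = (0.000, -10.000) km/h; cyclist velocity = (0.000, 41.000) km/h.
Velocity of jogger relative to cyclist = (0.000, -10.000) − (0.000, 41.000) = (0.000, -51.000) km/h.
Magnitude = |(0.000, -51.000)| = 51.000 km/h.

51.0 km/h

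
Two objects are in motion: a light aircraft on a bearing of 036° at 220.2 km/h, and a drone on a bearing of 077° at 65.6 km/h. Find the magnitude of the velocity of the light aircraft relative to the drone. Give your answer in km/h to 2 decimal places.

176.03 km/h

Taking east as x and north as y: light aircraft velocity = (129.430, 178.146) km/h; drone velocity = (63.919, 14.757) km/h.
Velocity of light aircraft relative to drone = (129.430, 178.146) − (63.919, 14.757) = (65.512, 163.389) km/h.
Magnitude = |(65.512, 163.389)| = 176.033 km/h.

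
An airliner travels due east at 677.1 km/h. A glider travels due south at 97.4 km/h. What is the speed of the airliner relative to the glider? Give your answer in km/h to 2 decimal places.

684.07 km/h

Taking east as x and north as y: airliner velocity = (677.100, 0.000) km/h; glider velocity = (0.000, -97.400) km/h.
Velocity of airliner relative to glider = (677.100, 0.000) − (0.000, -97.400) = (677.100, 97.400) km/h.
Magnitude = |(677.100, 97.400)| = 684.070 km/h.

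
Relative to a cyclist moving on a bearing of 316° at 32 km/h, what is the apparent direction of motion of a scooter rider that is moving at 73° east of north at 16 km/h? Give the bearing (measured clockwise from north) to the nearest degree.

116°

Taking east as x and north as y: scooter rider velocity = (15.301, 4.678) km/h; cyclist velocity = (-22.229, 23.019) km/h.
Velocity of scooter rider relative to cyclist = (15.301, 4.678) − (-22.229, 23.019) = (37.530, -18.341) km/h.
Bearing = atan2(37.53, -18.34) = 116.04° clockwise from north.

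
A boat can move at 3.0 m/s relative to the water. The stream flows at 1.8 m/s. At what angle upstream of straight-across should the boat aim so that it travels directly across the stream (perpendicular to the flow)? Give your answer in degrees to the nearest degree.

To cancel the current, the upstream component of the boat's velocity must equal the flow: 3.0 sin θ = 1.8.
sin θ = 1.8 / 3.0 = 0.6000.
θ = arcsin(0.6000) = 36.870°.

37°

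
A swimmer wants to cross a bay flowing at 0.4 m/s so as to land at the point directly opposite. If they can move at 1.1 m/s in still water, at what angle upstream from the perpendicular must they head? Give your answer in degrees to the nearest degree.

21°

To cancel the current, the upstream component of the swimmer's velocity must equal the flow: 1.1 sin θ = 0.4.
sin θ = 0.4 / 1.1 = 0.3636.
θ = arcsin(0.3636) = 21.324°.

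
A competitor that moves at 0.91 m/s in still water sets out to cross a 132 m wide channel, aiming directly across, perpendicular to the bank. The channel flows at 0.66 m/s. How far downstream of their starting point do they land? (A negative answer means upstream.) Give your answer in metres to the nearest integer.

Perpendicular speed = 0.910 m/s; crossing time = 132 / 0.910 = 145.055 s.
Net downstream speed = 0.660 m/s.
Drift = 0.660 × 145.055 = 95.736 m (downstream).

96 m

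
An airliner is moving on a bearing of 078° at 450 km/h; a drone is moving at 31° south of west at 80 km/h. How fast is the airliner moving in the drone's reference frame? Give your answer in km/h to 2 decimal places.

Taking east as x and north as y: airliner velocity = (440.166, 93.560) km/h; drone velocity = (-68.573, -41.203) km/h.
Velocity of airliner relative to drone = (440.166, 93.560) − (-68.573, -41.203) = (508.740, 134.763) km/h.
Magnitude = |(508.740, 134.763)| = 526.286 km/h.

526.29 km/h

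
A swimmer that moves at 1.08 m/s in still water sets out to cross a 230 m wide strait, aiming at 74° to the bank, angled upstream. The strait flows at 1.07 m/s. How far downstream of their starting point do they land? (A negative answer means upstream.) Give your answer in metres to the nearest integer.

Perpendicular speed = 1.038 m/s; crossing time = 230 / 1.038 = 221.545 s.
Net downstream speed = 0.772 m/s.
Drift = 0.772 × 221.545 = 171.102 m (downstream).

171 m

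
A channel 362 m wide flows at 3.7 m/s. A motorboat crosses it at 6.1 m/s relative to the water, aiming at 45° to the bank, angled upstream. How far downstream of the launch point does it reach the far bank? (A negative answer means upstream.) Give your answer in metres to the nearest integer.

Perpendicular speed = 4.313 m/s; crossing time = 362 / 4.313 = 83.925 s.
Net downstream speed = -0.613 m/s.
Drift = -0.613 × 83.925 = -51.476 m (upstream).

-51 m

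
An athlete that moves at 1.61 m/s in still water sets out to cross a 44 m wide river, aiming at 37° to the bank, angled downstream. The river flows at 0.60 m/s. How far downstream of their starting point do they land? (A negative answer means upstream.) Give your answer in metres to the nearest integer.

86 m

Perpendicular speed = 0.969 m/s; crossing time = 44 / 0.969 = 45.411 s.
Net downstream speed = 1.886 m/s.
Drift = 1.886 × 45.411 = 85.637 m (downstream).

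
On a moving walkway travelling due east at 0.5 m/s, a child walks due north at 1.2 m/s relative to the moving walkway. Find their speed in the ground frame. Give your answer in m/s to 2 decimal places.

1.30 m/s

Taking east as x and north as y: moving walkway velocity = (0.500, 0.000) m/s; child velocity relative to moving walkway = (0.000, 1.200) m/s.
Velocity relative to ground = (0.500, 0.000) + (0.000, 1.200) = (0.500, 1.200) m/s.
Speed = |(0.500, 1.200)| = 1.300 m/s.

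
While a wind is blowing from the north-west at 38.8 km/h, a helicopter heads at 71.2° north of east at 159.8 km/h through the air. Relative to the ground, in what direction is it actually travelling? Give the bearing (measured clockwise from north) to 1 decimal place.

Taking east as x and north as y: velocity relative to the air = (51.498, 151.275) km/h; the air relative to ground = (27.436, -27.436) km/h.
Velocity relative to ground = (51.498, 151.275) + (27.436, -27.436) = (78.934, 123.839) km/h.
Bearing = atan2(78.93, 123.84) = 32.51° clockwise from north.

032.5°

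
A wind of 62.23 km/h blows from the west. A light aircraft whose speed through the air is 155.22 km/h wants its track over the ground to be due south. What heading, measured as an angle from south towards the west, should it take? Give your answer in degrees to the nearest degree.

24°

The wind pushes perpendicular to the desired track; the heading must have a component into the wind equal to 62.23 km/h: 155.22 sin θ = 62.23.
sin θ = 0.4009, so θ = 23.635°.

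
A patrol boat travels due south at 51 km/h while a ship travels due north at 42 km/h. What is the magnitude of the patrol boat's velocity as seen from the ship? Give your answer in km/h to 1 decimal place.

Taking east as x and north as y: patrol boat velocity = (0.000, -51.000) km/h; ship velocity = (0.000, 42.000) km/h.
Velocity of patrol boat relative to ship = (0.000, -51.000) − (0.000, 42.000) = (0.000, -93.000) km/h.
Magnitude = |(0.000, -93.000)| = 93.000 km/h.

93.0 km/h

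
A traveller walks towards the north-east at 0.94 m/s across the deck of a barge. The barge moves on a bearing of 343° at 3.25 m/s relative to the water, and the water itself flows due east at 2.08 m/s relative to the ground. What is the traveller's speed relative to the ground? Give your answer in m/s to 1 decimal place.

4.2 m/s

In east/north components (m/s): traveller relative to barge = (0.665, 0.665); barge relative to water = (-0.950, 3.108); water relative to ground = (2.080, 0.000).
Sum = (1.794, 3.773) m/s.
Speed = |(1.794, 3.773)| = 4.178 m/s.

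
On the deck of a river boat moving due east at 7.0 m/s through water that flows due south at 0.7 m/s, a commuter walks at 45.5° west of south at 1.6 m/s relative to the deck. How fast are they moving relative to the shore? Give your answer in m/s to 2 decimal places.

In east/north components (m/s): commuter relative to river boat = (-1.141, -1.121); river boat relative to water = (7.000, 0.000); water relative to ground = (0.000, -0.700).
Sum = (5.859, -1.821) m/s.
Speed = |(5.859, -1.821)| = 6.135 m/s.

6.14 m/s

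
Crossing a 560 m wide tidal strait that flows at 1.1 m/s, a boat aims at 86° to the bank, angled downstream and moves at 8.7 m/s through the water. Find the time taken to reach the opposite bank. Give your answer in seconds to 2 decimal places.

64.52 s

The component of the boat's velocity perpendicular to the bank is 8.7 × sin 86° = 8.679 m/s.
The current is parallel to the bank, so it does not affect the crossing time.
Time = 560 / 8.679 = 64.525 s.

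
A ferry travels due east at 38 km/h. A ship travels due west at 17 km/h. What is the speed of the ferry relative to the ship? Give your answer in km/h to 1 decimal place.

55.0 km/h

Taking east as x and north as y: ferry velocity = (38.000, 0.000) km/h; ship velocity = (-17.000, 0.000) km/h.
Velocity of ferry relative to ship = (38.000, 0.000) − (-17.000, 0.000) = (55.000, 0.000) km/h.
Magnitude = |(55.000, 0.000)| = 55.000 km/h.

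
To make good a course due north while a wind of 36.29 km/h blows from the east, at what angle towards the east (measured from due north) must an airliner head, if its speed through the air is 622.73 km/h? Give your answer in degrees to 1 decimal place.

3.3°

The wind pushes perpendicular to the desired track; the heading must have a component into the wind equal to 36.29 km/h: 622.73 sin θ = 36.29.
sin θ = 0.0583, so θ = 3.341°.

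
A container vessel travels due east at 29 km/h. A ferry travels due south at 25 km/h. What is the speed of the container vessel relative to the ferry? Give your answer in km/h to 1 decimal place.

Taking east as x and north as y: container vessel velocity = (29.000, 0.000) km/h; ferry velocity = (0.000, -25.000) km/h.
Velocity of container vessel relative to ferry = (29.000, 0.000) − (0.000, -25.000) = (29.000, 25.000) km/h.
Magnitude = |(29.000, 25.000)| = 38.288 km/h.

38.3 km/h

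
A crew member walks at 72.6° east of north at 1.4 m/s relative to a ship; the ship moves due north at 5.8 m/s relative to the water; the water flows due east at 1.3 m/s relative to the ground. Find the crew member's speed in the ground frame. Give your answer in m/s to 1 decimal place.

In east/north components (m/s): crew member relative to ship = (1.336, 0.419); ship relative to water = (0.000, 5.800); water relative to ground = (1.300, 0.000).
Sum = (2.636, 6.219) m/s.
Speed = |(2.636, 6.219)| = 6.754 m/s.

6.8 m/s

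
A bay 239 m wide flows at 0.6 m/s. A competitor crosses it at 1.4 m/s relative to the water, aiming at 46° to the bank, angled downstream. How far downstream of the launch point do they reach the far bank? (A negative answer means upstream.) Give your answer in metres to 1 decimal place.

373.2 m

Perpendicular speed = 1.007 m/s; crossing time = 239 / 1.007 = 237.321 s.
Net downstream speed = 1.573 m/s.
Drift = 1.573 × 237.321 = 373.192 m (downstream).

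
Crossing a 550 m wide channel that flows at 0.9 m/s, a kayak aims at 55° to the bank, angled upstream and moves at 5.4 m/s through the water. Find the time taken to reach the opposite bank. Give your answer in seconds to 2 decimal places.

The component of the kayak's velocity perpendicular to the bank is 5.4 × sin 55° = 4.423 m/s.
The flow acts along the bank and has no component across it.
Time = 550 / 4.423 = 124.338 s.

124.34 s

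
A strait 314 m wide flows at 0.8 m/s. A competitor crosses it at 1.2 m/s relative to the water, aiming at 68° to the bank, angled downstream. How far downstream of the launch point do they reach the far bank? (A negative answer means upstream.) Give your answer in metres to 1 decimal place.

Perpendicular speed = 1.113 m/s; crossing time = 314 / 1.113 = 282.217 s.
Net downstream speed = 1.250 m/s.
Drift = 1.250 × 282.217 = 352.638 m (downstream).

352.6 m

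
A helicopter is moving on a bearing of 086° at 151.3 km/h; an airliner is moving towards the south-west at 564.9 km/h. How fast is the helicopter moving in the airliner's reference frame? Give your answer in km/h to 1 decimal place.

Taking east as x and north as y: helicopter velocity = (150.931, 10.554) km/h; airliner velocity = (-399.445, -399.445) km/h.
Velocity of helicopter relative to airliner = (150.931, 10.554) − (-399.445, -399.445) = (550.376, 409.999) km/h.
Magnitude = |(550.376, 409.999)| = 686.304 km/h.

686.3 km/h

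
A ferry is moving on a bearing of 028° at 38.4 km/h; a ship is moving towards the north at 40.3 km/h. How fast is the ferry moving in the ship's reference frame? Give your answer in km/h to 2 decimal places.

19.13 km/h

Taking east as x and north as y: ferry velocity = (18.028, 33.905) km/h; ship velocity = (0.000, 40.300) km/h.
Velocity of ferry relative to ship = (18.028, 33.905) − (0.000, 40.300) = (18.028, -6.395) km/h.
Magnitude = |(18.028, -6.395)| = 19.128 km/h.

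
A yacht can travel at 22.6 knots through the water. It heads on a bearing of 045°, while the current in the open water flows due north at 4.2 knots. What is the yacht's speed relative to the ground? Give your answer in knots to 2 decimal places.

Taking east as x and north as y: velocity relative to the water = (15.981, 15.981) knots; the water relative to ground = (0.000, 4.200) knots.
Velocity relative to ground = (15.981, 15.981) + (0.000, 4.200) = (15.981, 20.181) knots.
Speed = |(15.981, 20.181)| = 25.742 knots.

25.74 knots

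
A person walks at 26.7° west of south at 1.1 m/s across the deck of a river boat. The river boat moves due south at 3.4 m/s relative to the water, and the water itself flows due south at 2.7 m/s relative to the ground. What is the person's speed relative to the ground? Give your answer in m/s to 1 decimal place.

In east/north components (m/s): person relative to river boat = (-0.494, -0.983); river boat relative to water = (0.000, -3.400); water relative to ground = (0.000, -2.700).
Sum = (-0.494, -7.083) m/s.
Speed = |(-0.494, -7.083)| = 7.100 m/s.

7.1 m/s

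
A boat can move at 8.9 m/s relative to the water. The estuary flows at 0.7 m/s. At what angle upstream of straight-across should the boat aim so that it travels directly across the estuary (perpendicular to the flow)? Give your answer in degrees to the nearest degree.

To cancel the current, the upstream component of the boat's velocity must equal the flow: 8.9 sin θ = 0.7.
sin θ = 0.7 / 8.9 = 0.0787.
θ = arcsin(0.0787) = 4.511°.

5°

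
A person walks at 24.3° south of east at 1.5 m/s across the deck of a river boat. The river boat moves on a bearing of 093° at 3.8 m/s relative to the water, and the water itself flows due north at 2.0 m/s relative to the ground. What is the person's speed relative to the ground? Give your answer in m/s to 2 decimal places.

5.30 m/s

In east/north components (m/s): person relative to river boat = (1.367, -0.617); river boat relative to water = (3.795, -0.199); water relative to ground = (0.000, 2.000).
Sum = (5.162, 1.184) m/s.
Speed = |(5.162, 1.184)| = 5.296 m/s.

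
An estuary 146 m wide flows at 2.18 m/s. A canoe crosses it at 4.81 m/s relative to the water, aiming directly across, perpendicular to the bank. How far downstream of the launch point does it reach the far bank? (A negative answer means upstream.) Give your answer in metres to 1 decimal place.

Perpendicular speed = 4.810 m/s; crossing time = 146 / 4.810 = 30.353 s.
Net downstream speed = 2.180 m/s.
Drift = 2.180 × 30.353 = 66.170 m (downstream).

66.2 m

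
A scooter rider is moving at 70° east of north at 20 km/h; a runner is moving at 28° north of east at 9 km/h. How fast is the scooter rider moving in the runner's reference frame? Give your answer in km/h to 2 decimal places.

Taking east as x and north as y: scooter rider velocity = (18.794, 6.840) km/h; runner velocity = (7.947, 4.225) km/h.
Velocity of scooter rider relative to runner = (18.794, 6.840) − (7.947, 4.225) = (10.847, 2.615) km/h.
Magnitude = |(10.847, 2.615)| = 11.158 km/h.

11.16 km/h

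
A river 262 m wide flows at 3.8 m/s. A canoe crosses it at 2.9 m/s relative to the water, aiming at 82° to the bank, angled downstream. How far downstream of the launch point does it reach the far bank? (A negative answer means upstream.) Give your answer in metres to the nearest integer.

384 m

Perpendicular speed = 2.872 m/s; crossing time = 262 / 2.872 = 91.233 s.
Net downstream speed = 4.204 m/s.
Drift = 4.204 × 91.233 = 383.506 m (downstream).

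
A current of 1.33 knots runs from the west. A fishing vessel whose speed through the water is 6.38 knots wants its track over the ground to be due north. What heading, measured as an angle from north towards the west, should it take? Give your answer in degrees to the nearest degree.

The current pushes perpendicular to the desired track; the heading must have a component into the current equal to 1.33 knots: 6.38 sin θ = 1.33.
sin θ = 0.2085, so θ = 12.032°.

12°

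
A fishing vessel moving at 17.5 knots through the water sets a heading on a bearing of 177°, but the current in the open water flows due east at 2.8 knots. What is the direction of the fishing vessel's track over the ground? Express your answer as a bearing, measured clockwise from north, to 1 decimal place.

Taking east as x and north as y: velocity relative to the water = (0.916, -17.476) knots; the water relative to ground = (2.800, 0.000) knots.
Velocity relative to ground = (0.916, -17.476) + (2.800, 0.000) = (3.716, -17.476) knots.
Bearing = atan2(3.72, -17.48) = 168.00° clockwise from north.

168.0°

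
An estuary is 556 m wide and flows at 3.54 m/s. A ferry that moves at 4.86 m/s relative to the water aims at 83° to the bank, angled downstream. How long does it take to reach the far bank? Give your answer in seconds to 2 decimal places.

The component of the ferry's velocity perpendicular to the bank is 4.86 × sin 83° = 4.824 m/s.
The current is parallel to the bank, so it does not affect the crossing time.
Time = 556 / 4.824 = 115.262 s.

115.26 s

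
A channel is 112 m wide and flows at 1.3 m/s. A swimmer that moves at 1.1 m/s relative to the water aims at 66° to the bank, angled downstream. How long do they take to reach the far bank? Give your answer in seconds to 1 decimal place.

111.5 s

The component of the swimmer's velocity perpendicular to the bank is 1.1 × sin 66° = 1.005 m/s.
The current is parallel to the bank, so it does not affect the crossing time.
Time = 112 / 1.005 = 111.454 s.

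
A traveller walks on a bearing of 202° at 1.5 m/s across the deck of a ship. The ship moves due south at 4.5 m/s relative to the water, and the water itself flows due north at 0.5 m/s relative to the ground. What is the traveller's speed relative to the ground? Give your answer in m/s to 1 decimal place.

In east/north components (m/s): traveller relative to ship = (-0.562, -1.391); ship relative to water = (0.000, -4.500); water relative to ground = (0.000, 0.500).
Sum = (-0.562, -5.391) m/s.
Speed = |(-0.562, -5.391)| = 5.420 m/s.

5.4 m/s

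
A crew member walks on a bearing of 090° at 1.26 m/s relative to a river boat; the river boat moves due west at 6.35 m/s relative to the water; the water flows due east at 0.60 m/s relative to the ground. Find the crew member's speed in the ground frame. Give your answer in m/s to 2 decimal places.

In east/north components (m/s): crew member relative to river boat = (1.260, 0.000); river boat relative to water = (-6.350, 0.000); water relative to ground = (0.600, 0.000).
Sum = (-4.490, 0.000) m/s.
Speed = |(-4.490, 0.000)| = 4.490 m/s.

4.49 m/s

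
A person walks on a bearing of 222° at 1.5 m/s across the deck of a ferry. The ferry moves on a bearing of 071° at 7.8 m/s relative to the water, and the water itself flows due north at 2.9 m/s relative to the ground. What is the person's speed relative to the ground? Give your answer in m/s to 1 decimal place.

In east/north components (m/s): person relative to ferry = (-1.004, -1.115); ferry relative to water = (7.375, 2.539); water relative to ground = (0.000, 2.900).
Sum = (6.371, 4.325) m/s.
Speed = |(6.371, 4.325)| = 7.700 m/s.

7.7 m/s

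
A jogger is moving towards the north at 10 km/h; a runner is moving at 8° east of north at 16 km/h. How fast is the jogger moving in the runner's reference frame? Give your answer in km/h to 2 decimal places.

6.25 km/h

Taking east as x and north as y: jogger velocity = (0.000, 10.000) km/h; runner velocity = (2.227, 15.844) km/h.
Velocity of jogger relative to runner = (0.000, 10.000) − (2.227, 15.844) = (-2.227, -5.844) km/h.
Magnitude = |(-2.227, -5.844)| = 6.254 km/h.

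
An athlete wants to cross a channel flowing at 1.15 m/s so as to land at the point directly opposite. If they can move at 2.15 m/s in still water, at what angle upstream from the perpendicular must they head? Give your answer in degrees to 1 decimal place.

32.3°

To cancel the current, the upstream component of the athlete's velocity must equal the flow: 2.15 sin θ = 1.15.
sin θ = 1.15 / 2.15 = 0.5349.
θ = arcsin(0.5349) = 32.336°.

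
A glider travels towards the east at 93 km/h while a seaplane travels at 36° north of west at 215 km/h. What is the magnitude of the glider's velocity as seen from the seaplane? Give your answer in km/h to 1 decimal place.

295.3 km/h

Taking east as x and north as y: glider velocity = (93.000, 0.000) km/h; seaplane velocity = (-173.939, 126.374) km/h.
Velocity of glider relative to seaplane = (93.000, 0.000) − (-173.939, 126.374) = (266.939, -126.374) km/h.
Magnitude = |(266.939, -126.374)| = 295.341 km/h.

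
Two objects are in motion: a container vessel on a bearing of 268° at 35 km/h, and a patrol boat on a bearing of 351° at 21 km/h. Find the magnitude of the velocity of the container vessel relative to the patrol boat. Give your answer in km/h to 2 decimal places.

38.56 km/h

Taking east as x and north as y: container vessel velocity = (-34.979, -1.221) km/h; patrol boat velocity = (-3.285, 20.741) km/h.
Velocity of container vessel relative to patrol boat = (-34.979, -1.221) − (-3.285, 20.741) = (-31.694, -21.963) km/h.
Magnitude = |(-31.694, -21.963)| = 38.560 km/h.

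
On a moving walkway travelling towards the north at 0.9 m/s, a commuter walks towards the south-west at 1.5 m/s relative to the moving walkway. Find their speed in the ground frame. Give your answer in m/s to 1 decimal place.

1.1 m/s

Taking east as x and north as y: moving walkway velocity = (0.000, 0.900) m/s; commuter velocity relative to moving walkway = (-1.061, -1.061) m/s.
Velocity relative to ground = (0.000, 0.900) + (-1.061, -1.061) = (-1.061, -0.161) m/s.
Speed = |(-1.061, -0.161)| = 1.073 m/s.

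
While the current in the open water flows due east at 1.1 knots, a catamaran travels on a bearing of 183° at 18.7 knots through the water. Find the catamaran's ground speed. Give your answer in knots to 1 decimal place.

18.7 knots

Taking east as x and north as y: velocity relative to the water = (-0.979, -18.674) knots; the water relative to ground = (1.100, 0.000) knots.
Velocity relative to ground = (-0.979, -18.674) + (1.100, 0.000) = (0.121, -18.674) knots.
Speed = |(0.121, -18.674)| = 18.675 knots.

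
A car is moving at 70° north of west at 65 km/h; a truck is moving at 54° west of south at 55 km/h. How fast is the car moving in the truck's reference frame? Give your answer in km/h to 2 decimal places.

96.03 km/h

Taking east as x and north as y: car velocity = (-22.231, 61.080) km/h; truck velocity = (-44.496, -32.328) km/h.
Velocity of car relative to truck = (-22.231, 61.080) − (-44.496, -32.328) = (22.265, 93.408) km/h.
Magnitude = |(22.265, 93.408)| = 96.025 km/h.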